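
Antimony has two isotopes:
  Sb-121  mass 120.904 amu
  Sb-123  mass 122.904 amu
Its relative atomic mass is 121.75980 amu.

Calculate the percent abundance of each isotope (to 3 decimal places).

Sb-121: 57.210%, Sb-123: 42.790%

Let x be the fractional abundance of Sb-121; then Sb-123 has abundance 1 − x.
120.904·x + 122.904·(1 − x) = 121.75980
(120.904 − 122.904)·x = 121.75980 − 122.904
x = -1.14420 / -2.000 = 0.57210 → 57.210% Sb-121, 42.790% Sb-123.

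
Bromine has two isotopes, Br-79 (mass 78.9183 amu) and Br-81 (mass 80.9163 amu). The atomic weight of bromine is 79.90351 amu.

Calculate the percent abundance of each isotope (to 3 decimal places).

Let x be the fractional abundance of Br-79; then Br-81 has abundance 1 − x.
78.9183·x + 80.9163·(1 − x) = 79.90351
(78.9183 − 80.9163)·x = 79.90351 − 80.9163
x = -1.01279 / -1.9980 = 0.50690 → 50.690% Br-79, 49.310% Br-81.

Br-79: 50.690%, Br-81: 49.310%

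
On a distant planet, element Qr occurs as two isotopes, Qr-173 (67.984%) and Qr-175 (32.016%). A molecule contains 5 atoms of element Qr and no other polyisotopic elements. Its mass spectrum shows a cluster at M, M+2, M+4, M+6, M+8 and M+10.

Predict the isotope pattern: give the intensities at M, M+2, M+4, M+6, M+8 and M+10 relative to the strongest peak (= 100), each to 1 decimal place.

42.5 : 100.0 : 94.2 : 44.4 : 10.4 : 1.0

The 5 Qr atoms are independent, so intensities follow the terms of (0.67984 + 0.32016)^5.
P(M) = 0.67984^5 = 0.145222
P(M+2) = 5 × 0.67984^4 × 0.32016^1 = 0.341951
P(M+4) = 10 × 0.67984^3 × 0.32016^2 = 0.322073
P(M+6) = 10 × 0.67984^2 × 0.32016^3 = 0.151675
P(M+8) = 5 × 0.67984^1 × 0.32016^4 = 0.035715
P(M+10) = 0.32016^5 = 0.003364
The M+2 peak is largest (0.341951); scaling to 100 gives 42.5 : 100.0 : 94.2 : 44.4 : 10.4 : 1.0.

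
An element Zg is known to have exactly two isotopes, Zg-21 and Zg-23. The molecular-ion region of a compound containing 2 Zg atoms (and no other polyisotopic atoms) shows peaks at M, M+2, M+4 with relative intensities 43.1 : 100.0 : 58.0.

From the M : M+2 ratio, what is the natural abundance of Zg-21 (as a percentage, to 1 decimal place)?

46.3%

Write p for the Zg-21 fraction. I(M+2)/I(M) = [C(2,1)·p^1·(1−p)] / p^2 = 2·(1−p)/p = 100.0/43.1 = 2.3202
(1−p)/p = 2.3202/2 = 1.1601  ⇒  p = 1/(1 + 1.1601) = 0.4629
Zg-21: 46.3%, Zg-23: 53.7%.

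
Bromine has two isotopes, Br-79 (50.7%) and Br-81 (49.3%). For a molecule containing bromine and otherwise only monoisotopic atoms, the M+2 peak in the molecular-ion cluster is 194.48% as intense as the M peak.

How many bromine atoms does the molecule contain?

The M+2/M ratio from n Br atoms is n · q/p = n · 0.493/0.507.
n = 1.9448 × 0.507/0.493 = 2.00 ≈ 2

2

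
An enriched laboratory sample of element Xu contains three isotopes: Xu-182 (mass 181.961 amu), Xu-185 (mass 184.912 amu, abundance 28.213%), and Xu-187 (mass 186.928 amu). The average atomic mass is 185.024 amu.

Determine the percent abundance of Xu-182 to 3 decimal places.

26.882%

Let x and y be the fractions of Xu-182 and Xu-187. Then x + y = 1 − 0.28213 = 0.71787 and 181.961x + 186.928y = 185.024 − 0.28213×184.912 = 132.85477744.
Substituting: 181.961x + 186.928(0.71787 − x) = 132.85477744
(181.961 − 186.928)x = -1.33522592  ⇒  x = 0.26882, y = 0.44905
Xu-182: 26.882%, Xu-187: 44.905%.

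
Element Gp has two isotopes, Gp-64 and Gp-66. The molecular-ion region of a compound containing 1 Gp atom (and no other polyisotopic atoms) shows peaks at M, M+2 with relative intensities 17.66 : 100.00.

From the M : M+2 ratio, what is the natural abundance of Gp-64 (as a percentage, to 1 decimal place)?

15.0%

Let p = fractional abundance of Gp-64. I(M+2)/I(M) = [C(1,1)·p^0·(1−p)] / p^1 = 1·(1−p)/p = 100.00/17.66 = 5.6625
(1−p)/p = 5.6625/1 = 5.6625  ⇒  p = 1/(1 + 5.6625) = 0.1501
Gp-64: 15.0%, Gp-66: 85.0%.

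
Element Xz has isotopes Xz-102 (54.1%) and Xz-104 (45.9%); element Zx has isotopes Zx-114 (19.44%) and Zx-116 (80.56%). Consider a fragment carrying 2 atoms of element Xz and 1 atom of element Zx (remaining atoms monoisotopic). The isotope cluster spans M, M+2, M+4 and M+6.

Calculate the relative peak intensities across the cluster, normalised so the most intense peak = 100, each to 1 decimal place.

Element Xz pattern (n=2): 0.292681 : 0.496638 : 0.210681
Element Zx pattern (n=1): 0.1944 : 0.8056
Convolve the two distributions (both contribute in 2-u steps):
  M: 0.292681×0.1944 = 0.056897
  M+2: 0.292681×0.8056 + 0.496638×0.1944 = 0.332330
  M+4: 0.496638×0.8056 + 0.210681×0.1944 = 0.441048
  M+6: 0.210681×0.8056 = 0.169725
Scale to base peak (0.441048) = 100: 12.9 : 75.4 : 100.0 : 38.5

12.9 : 75.4 : 100.0 : 38.5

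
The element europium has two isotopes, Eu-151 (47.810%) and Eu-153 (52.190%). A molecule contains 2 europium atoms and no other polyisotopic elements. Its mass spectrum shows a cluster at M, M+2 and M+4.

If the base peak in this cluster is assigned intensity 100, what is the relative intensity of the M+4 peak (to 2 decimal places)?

54.58

Term probabilities: M 0.2286, M+2 0.4990, M+4 0.2724. Base peak = M+2.
P(M+2) = C(2,1) × 0.47810^1 × 0.52190^1 = 2 × 0.4781 × 0.5219 = 0.499041 (base)
P(M+4) = C(2,2) × 0.47810^0 × 0.52190^2 = 1 × 1.0000 × 0.27237961 = 0.272380
Relative intensity = 0.272380 / 0.499041 × 100 = 54.58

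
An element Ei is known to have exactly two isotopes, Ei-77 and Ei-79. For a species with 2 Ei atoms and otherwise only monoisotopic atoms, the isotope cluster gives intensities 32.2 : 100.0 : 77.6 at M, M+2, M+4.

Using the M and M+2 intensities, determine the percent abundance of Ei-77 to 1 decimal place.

If p is the fraction of Ei that is Ei-77, then I(M+2)/I(M) = [C(2,1)·p^1·(1−p)] / p^2 = 2·(1−p)/p = 100.0/32.2 = 3.1056
(1−p)/p = 3.1056/2 = 1.5528  ⇒  p = 1/(1 + 1.5528) = 0.3917
Ei-77: 39.2%, Ei-79: 60.8%.

39.2%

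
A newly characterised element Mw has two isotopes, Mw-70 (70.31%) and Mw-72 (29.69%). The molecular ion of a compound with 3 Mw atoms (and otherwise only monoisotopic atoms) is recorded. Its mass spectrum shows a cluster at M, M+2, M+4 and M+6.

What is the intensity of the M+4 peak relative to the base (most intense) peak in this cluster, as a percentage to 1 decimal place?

Term probabilities: M 0.3476, M+2 0.4403, M+4 0.1859, M+6 0.0262. Base peak = M+2.
P(M+2) = C(3,1) × 0.7031^2 × 0.2969^1 = 3 × 0.49434961 × 0.2969 = 0.440317 (base)
P(M+4) = C(3,2) × 0.7031^1 × 0.2969^2 = 3 × 0.7031 × 0.08814961 = 0.185934
Relative intensity = 0.185934 / 0.440317 × 100 = 42.2

42.2%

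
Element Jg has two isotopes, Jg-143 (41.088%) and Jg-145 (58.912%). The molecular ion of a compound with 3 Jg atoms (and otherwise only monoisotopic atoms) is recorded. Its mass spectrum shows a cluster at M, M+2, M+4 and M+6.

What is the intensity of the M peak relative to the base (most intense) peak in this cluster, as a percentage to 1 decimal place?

Term probabilities: M 0.0694, M+2 0.2984, M+4 0.4278, M+6 0.2045. Base peak = M+4.
P(M+4) = C(3,2) × 0.41088^1 × 0.58912^2 = 3 × 0.41088 × 0.34706237 = 0.427803 (base)
P(M) = C(3,0) × 0.41088^3 × 0.58912^0 = 1 × 0.06936574 × 1.0000 = 0.069366
Relative intensity = 0.069366 / 0.427803 × 100 = 16.2

16.2%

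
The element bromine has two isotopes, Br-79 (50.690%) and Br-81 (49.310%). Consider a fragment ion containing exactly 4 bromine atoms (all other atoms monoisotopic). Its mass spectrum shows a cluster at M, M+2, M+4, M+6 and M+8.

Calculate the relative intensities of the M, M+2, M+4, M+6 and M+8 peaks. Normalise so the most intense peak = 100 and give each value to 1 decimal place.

The 4 Br atoms are independent, so intensities follow the terms of (0.50690 + 0.49310)^4.
P(M) = 0.50690^4 = 0.066022
P(M+2) = 4 × 0.50690^3 × 0.49310^1 = 0.256899
P(M+4) = 6 × 0.50690^2 × 0.49310^2 = 0.374857
P(M+6) = 4 × 0.50690^1 × 0.49310^3 = 0.243101
P(M+8) = 0.49310^4 = 0.059121
The M+4 peak is largest (0.374857); scaling to 100 gives 17.6 : 68.5 : 100.0 : 64.9 : 15.8.

17.6 : 68.5 : 100.0 : 64.9 : 15.8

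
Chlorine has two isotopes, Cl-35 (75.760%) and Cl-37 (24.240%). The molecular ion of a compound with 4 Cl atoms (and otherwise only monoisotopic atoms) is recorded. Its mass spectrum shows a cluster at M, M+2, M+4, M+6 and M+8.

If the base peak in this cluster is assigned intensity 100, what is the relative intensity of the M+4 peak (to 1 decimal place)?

48.0

Term probabilities: M 0.3294, M+2 0.4216, M+4 0.2023, M+6 0.0432, M+8 0.0035. Base peak = M+2.
P(M+2) = C(4,1) × 0.75760^3 × 0.24240^1 = 4 × 0.4348304 × 0.2424 = 0.421612 (base)
P(M+4) = C(4,2) × 0.75760^2 × 0.24240^2 = 6 × 0.57395776 × 0.05875776 = 0.202347
Relative intensity = 0.202347 / 0.421612 × 100 = 48.0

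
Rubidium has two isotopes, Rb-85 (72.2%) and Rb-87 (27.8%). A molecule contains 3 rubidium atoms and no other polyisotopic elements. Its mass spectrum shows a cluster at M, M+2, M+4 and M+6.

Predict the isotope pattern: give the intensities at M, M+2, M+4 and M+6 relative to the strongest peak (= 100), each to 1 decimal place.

86.6 : 100.0 : 38.5 : 4.9

The 3 Rb atoms are independent, so intensities follow the terms of (0.722 + 0.278)^3.
P(M) = 0.722^3 = 0.376367
P(M+2) = 3 × 0.722^2 × 0.278^1 = 0.434751
P(M+4) = 3 × 0.722^1 × 0.278^2 = 0.167397
P(M+6) = 0.278^3 = 0.021485
The M+2 peak is largest (0.434751); scaling to 100 gives 86.6 : 100.0 : 38.5 : 4.9.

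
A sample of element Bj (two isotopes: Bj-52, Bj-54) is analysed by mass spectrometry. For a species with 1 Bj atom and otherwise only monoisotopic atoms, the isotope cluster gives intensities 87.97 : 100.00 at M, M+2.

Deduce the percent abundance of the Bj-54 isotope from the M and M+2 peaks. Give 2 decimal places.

Write p for the Bj-52 fraction. I(M+2)/I(M) = [C(1,1)·p^0·(1−p)] / p^1 = 1·(1−p)/p = 100.00/87.97 = 1.1368
(1−p)/p = 1.1368/1 = 1.1368  ⇒  p = 1/(1 + 1.1368) = 0.4680
Bj-52: 46.80%, Bj-54: 53.20%.

53.20%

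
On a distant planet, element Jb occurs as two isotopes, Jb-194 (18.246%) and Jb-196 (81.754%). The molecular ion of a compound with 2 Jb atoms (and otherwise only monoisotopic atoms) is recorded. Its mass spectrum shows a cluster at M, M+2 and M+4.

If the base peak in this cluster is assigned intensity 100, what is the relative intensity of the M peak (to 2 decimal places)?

Binomial terms of (0.18246 + 0.81754)^2: M 0.0333, M+2 0.2983, M+4 0.6684 → M+4 is the base peak.
P(M+4) = C(2,2) × 0.18246^0 × 0.81754^2 = 1 × 1.0000 × 0.66837165 = 0.668372 (base)
P(M) = C(2,0) × 0.18246^2 × 0.81754^0 = 1 × 0.03329165 × 1.0000 = 0.033292
Relative intensity = 0.033292 / 0.668372 × 100 = 4.98

4.98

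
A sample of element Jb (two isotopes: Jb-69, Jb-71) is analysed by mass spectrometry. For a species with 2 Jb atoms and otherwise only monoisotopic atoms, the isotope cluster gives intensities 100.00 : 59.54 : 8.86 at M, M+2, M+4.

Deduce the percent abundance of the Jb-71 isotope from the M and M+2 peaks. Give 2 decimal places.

22.94%

Write p for the Jb-69 fraction. I(M+2)/I(M) = [C(2,1)·p^1·(1−p)] / p^2 = 2·(1−p)/p = 59.54/100.00 = 0.5954
(1−p)/p = 0.5954/2 = 0.2977  ⇒  p = 1/(1 + 0.2977) = 0.7706
Jb-69: 77.06%, Jb-71: 22.94%.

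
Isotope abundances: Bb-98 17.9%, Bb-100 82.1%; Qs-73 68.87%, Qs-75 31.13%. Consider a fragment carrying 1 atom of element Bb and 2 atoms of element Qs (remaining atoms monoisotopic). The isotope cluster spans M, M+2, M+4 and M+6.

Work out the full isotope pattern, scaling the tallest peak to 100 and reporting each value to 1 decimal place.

18.2 : 100.0 : 79.2 : 17.1

Element Bb pattern (n=1): 0.1790 : 0.8210
Element Qs pattern (n=2): 0.47430769 : 0.42878462 : 0.09690769
Convolve the two distributions (both contribute in 2-u steps):
  M: 0.1790×0.47430769 = 0.084901
  M+2: 0.1790×0.42878462 + 0.8210×0.47430769 = 0.466159
  M+4: 0.1790×0.09690769 + 0.8210×0.42878462 = 0.369379
  M+6: 0.8210×0.09690769 = 0.079561
Scale to base peak (0.466159) = 100: 18.2 : 100.0 : 79.2 : 17.1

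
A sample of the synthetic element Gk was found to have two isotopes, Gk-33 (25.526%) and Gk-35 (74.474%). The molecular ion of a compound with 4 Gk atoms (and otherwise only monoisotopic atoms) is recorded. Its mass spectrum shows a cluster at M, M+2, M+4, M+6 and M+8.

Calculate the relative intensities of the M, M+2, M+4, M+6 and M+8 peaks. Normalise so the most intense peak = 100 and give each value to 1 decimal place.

Each Gk atom is independently Gk-33 (p = 0.25526) or Gk-35 (q = 0.74474); the cluster is the binomial expansion (p + q)^4.
P(M) = 0.25526^4 = 0.004246
P(M+2) = 4 × 0.25526^3 × 0.74474^1 = 0.049546
P(M+4) = 6 × 0.25526^2 × 0.74474^2 = 0.216833
P(M+6) = 4 × 0.25526^1 × 0.74474^3 = 0.421752
P(M+8) = 0.74474^4 = 0.307623
The M+6 peak is largest (0.421752); scaling to 100 gives 1.0 : 11.7 : 51.4 : 100.0 : 72.9.

1.0 : 11.7 : 51.4 : 100.0 : 72.9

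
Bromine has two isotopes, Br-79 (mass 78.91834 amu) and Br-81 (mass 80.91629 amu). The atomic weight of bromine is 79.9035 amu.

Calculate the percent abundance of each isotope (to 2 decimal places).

Let x be the fractional abundance of Br-79; then Br-81 has abundance 1 − x.
78.91834·x + 80.91629·(1 − x) = 79.9035
(78.91834 − 80.91629)·x = 79.9035 − 80.91629
x = -1.01279 / -1.99795 = 0.50691 → 50.69% Br-79, 49.31% Br-81.

Br-79: 50.69%, Br-81: 49.31%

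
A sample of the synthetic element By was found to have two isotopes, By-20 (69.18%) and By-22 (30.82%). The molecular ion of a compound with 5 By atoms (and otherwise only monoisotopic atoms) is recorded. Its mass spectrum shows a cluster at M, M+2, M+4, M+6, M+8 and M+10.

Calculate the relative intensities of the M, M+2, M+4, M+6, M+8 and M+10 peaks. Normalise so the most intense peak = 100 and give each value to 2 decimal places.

44.89 : 100.00 : 89.10 : 39.69 : 8.84 : 0.79

Expanding (0.6918 + 0.3082)^5:
P(M) = 0.6918^5 = 0.158454
P(M+2) = 5 × 0.6918^4 × 0.3082^1 = 0.352959
P(M+4) = 10 × 0.6918^3 × 0.3082^2 = 0.314490
P(M+6) = 10 × 0.6918^2 × 0.3082^3 = 0.140107
P(M+8) = 5 × 0.6918^1 × 0.3082^4 = 0.031209
P(M+10) = 0.3082^5 = 0.002781
The M+2 peak is largest (0.352959); scaling to 100 gives 44.89 : 100.00 : 89.10 : 39.69 : 8.84 : 0.79.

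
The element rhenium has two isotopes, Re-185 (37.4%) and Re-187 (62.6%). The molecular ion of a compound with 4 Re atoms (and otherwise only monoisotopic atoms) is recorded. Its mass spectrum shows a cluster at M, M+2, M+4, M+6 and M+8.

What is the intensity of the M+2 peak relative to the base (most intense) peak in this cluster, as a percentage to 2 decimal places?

Binomial terms of (0.374 + 0.626)^4: M 0.0196, M+2 0.1310, M+4 0.3289, M+6 0.3670, M+8 0.1536 → M+6 is the base peak.
P(M+6) = C(4,3) × 0.374^1 × 0.626^3 = 4 × 0.3740 × 0.24531438 = 0.366990 (base)
P(M+2) = C(4,1) × 0.374^3 × 0.626^1 = 4 × 0.05231362 × 0.6260 = 0.130993
Relative intensity = 0.130993 / 0.366990 × 100 = 35.69

35.69%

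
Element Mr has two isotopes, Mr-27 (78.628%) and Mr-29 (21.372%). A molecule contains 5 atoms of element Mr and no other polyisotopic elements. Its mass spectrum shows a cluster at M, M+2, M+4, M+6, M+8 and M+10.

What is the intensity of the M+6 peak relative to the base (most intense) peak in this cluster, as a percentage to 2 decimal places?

14.78%

Term probabilities: M 0.3005, M+2 0.4084, M+4 0.2220, M+6 0.0604, M+8 0.0082, M+10 0.0004. Base peak = M+2.
P(M+2) = C(5,1) × 0.78628^4 × 0.21372^1 = 5 × 0.38221605 × 0.21372 = 0.408436 (base)
P(M+6) = C(5,3) × 0.78628^2 × 0.21372^3 = 10 × 0.61823624 × 0.00976193 = 0.060352
Relative intensity = 0.060352 / 0.408436 × 100 = 14.78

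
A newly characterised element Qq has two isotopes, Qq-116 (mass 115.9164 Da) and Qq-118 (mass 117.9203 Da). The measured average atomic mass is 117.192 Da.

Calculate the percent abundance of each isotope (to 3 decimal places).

Let x be the fractional abundance of Qq-116; then Qq-118 has abundance 1 − x.
115.9164·x + 117.9203·(1 − x) = 117.192
(115.9164 − 117.9203)·x = 117.192 − 117.9203
x = -0.7283 / -2.0039 = 0.36344 → 36.344% Qq-116, 63.656% Qq-118.

Qq-116: 36.344%, Qq-118: 63.656%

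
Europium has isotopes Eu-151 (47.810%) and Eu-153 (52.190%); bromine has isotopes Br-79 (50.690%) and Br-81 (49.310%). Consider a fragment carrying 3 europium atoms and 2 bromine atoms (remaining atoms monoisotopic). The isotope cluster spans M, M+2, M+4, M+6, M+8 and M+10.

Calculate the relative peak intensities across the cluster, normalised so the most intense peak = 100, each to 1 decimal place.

8.8 : 46.0 : 95.9 : 100.0 : 52.1 : 10.8

Europium pattern (n=3): 0.10928391 : 0.3578871 : 0.39067407 : 0.14215492
Bromine pattern (n=2): 0.25694761 : 0.49990478 : 0.24314761
Convolve the two distributions (both contribute in 2-u steps):
  M: 0.10928391×0.25694761 = 0.028080
  M+2: 0.10928391×0.49990478 + 0.3578871×0.25694761 = 0.146590
  M+4: 0.10928391×0.24314761 + 0.3578871×0.49990478 + 0.39067407×0.25694761 = 0.305864
  M+6: 0.3578871×0.24314761 + 0.39067407×0.49990478 + 0.14215492×0.25694761 = 0.318846
  M+8: 0.39067407×0.24314761 + 0.14215492×0.49990478 = 0.166055
  M+10: 0.14215492×0.24314761 = 0.034565
Scale to base peak (0.318846) = 100: 8.8 : 46.0 : 95.9 : 100.0 : 52.1 : 10.8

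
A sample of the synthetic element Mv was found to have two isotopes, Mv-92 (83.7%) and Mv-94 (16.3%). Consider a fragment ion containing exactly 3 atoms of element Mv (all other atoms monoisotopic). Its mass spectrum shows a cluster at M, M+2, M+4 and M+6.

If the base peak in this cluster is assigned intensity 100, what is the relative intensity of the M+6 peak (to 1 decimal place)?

0.7

Binomial terms of (0.837 + 0.163)^3: M 0.5864, M+2 0.3426, M+4 0.0667, M+6 0.0043 → M is the base peak.
P(M) = C(3,0) × 0.837^3 × 0.163^0 = 1 × 0.58637625 × 1.0000 = 0.586376 (base)
P(M+6) = C(3,3) × 0.837^0 × 0.163^3 = 1 × 1.0000 × 0.00433075 = 0.004331
Relative intensity = 0.004331 / 0.586376 × 100 = 0.7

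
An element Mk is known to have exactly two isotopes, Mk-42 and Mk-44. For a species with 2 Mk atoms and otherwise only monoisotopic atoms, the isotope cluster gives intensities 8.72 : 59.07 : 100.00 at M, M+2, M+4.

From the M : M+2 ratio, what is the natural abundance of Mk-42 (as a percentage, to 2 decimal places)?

22.79%

If p is the fraction of Mk that is Mk-42, then I(M+2)/I(M) = [C(2,1)·p^1·(1−p)] / p^2 = 2·(1−p)/p = 59.07/8.72 = 6.7741
(1−p)/p = 6.7741/2 = 3.3870  ⇒  p = 1/(1 + 3.3870) = 0.2279
Mk-42: 22.79%, Mk-44: 77.21%.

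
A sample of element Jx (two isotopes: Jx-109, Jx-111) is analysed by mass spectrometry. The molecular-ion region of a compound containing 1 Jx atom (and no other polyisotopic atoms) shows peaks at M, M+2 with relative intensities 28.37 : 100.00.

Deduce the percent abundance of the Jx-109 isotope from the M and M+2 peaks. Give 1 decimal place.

22.1%

Write p for the Jx-109 fraction. I(M+2)/I(M) = [C(1,1)·p^0·(1−p)] / p^1 = 1·(1−p)/p = 100.00/28.37 = 3.5249
(1−p)/p = 3.5249/1 = 3.5249  ⇒  p = 1/(1 + 3.5249) = 0.2210
Jx-109: 22.1%, Jx-111: 77.9%.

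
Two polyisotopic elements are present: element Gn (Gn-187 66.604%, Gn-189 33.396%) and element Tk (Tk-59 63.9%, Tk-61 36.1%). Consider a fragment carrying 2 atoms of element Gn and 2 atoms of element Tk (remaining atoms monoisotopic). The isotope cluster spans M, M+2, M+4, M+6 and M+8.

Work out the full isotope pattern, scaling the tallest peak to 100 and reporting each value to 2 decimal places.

Element Gn pattern (n=2): 0.44360928 : 0.44486144 : 0.11152928
Element Tk pattern (n=2): 0.408321 : 0.461358 : 0.130321
Convolve the two distributions (both contribute in 2-u steps):
  M: 0.44360928×0.408321 = 0.181135
  M+2: 0.44360928×0.461358 + 0.44486144×0.408321 = 0.386309
  M+4: 0.44360928×0.130321 + 0.44486144×0.461358 + 0.11152928×0.408321 = 0.308592
  M+6: 0.44486144×0.130321 + 0.11152928×0.461358 = 0.109430
  M+8: 0.11152928×0.130321 = 0.014535
Scale to base peak (0.386309) = 100: 46.89 : 100.00 : 79.88 : 28.33 : 3.76

46.89 : 100.00 : 79.88 : 28.33 : 3.76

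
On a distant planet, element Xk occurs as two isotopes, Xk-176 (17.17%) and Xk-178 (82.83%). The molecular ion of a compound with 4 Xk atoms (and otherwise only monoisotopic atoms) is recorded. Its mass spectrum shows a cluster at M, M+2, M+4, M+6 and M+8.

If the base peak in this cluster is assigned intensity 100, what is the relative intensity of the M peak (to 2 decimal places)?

Term probabilities: M 0.0009, M+2 0.0168, M+4 0.1214, M+6 0.3903, M+8 0.4707. Base peak = M+8.
P(M+8) = C(4,4) × 0.1717^0 × 0.8283^4 = 1 × 1.0000 × 0.47070699 = 0.470707 (base)
P(M) = C(4,0) × 0.1717^4 × 0.8283^0 = 1 × 0.00086912 × 1.0000 = 0.000869
Relative intensity = 0.000869 / 0.470707 × 100 = 0.18

0.18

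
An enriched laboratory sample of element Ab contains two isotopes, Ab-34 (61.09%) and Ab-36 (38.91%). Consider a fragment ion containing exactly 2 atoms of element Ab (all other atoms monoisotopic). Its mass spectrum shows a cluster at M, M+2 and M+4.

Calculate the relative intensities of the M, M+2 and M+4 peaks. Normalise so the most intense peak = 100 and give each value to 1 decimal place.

The 2 Ab atoms are independent, so intensities follow the terms of (0.6109 + 0.3891)^2.
P(M) = 0.6109^2 = 0.373199
P(M+2) = 2 × 0.6109^1 × 0.3891^1 = 0.475402
P(M+4) = 0.3891^2 = 0.151399
The M+2 peak is largest (0.475402); scaling to 100 gives 78.5 : 100.0 : 31.8.

78.5 : 100.0 : 31.8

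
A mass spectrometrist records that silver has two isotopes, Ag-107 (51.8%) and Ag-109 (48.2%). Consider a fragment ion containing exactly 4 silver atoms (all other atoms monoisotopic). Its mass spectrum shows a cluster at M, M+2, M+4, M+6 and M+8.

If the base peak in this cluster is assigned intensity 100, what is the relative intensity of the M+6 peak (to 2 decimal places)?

Term probabilities: M 0.0720, M+2 0.2680, M+4 0.3740, M+6 0.2320, M+8 0.0540. Base peak = M+4.
P(M+4) = C(4,2) × 0.518^2 × 0.482^2 = 6 × 0.268324 × 0.232324 = 0.374029 (base)
P(M+6) = C(4,3) × 0.518^1 × 0.482^3 = 4 × 0.5180 × 0.11198017 = 0.232023
Relative intensity = 0.232023 / 0.374029 × 100 = 62.03

62.03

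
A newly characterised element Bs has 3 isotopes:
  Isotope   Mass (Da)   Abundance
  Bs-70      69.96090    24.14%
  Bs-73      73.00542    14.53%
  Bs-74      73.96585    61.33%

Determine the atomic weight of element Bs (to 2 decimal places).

72.86 Da

The abundance-weighted mean is 0.2414 × 69.96090 + 0.1453 × 73.00542 + 0.6133 × 73.96585
= 16.888561 + 10.607688 + 45.363256 = 72.859505 Da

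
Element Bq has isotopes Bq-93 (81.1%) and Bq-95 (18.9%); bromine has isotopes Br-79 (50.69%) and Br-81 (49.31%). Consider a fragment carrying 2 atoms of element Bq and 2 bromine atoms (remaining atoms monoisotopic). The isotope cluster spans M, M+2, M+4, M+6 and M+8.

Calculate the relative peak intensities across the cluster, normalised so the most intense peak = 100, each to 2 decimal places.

Element Bq pattern (n=2): 0.657721 : 0.306558 : 0.035721
Bromine pattern (n=2): 0.25694761 : 0.49990478 : 0.24314761
Convolve the two distributions (both contribute in 2-u steps):
  M: 0.657721×0.25694761 = 0.169000
  M+2: 0.657721×0.49990478 + 0.306558×0.25694761 = 0.407567
  M+4: 0.657721×0.24314761 + 0.306558×0.49990478 + 0.035721×0.25694761 = 0.322352
  M+6: 0.306558×0.24314761 + 0.035721×0.49990478 = 0.092396
  M+8: 0.035721×0.24314761 = 0.008685
Scale to base peak (0.407567) = 100: 41.47 : 100.00 : 79.09 : 22.67 : 2.13

41.47 : 100.00 : 79.09 : 22.67 : 2.13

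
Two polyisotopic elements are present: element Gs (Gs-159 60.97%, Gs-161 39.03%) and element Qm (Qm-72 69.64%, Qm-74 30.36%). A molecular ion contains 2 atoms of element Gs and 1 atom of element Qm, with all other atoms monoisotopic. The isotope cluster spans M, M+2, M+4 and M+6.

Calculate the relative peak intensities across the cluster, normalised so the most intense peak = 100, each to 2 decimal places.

Element Gs pattern (n=2): 0.37173409 : 0.47593182 : 0.15233409
Element Qm pattern (n=1): 0.6964 : 0.3036
Convolve the two distributions (both contribute in 2-u steps):
  M: 0.37173409×0.6964 = 0.258876
  M+2: 0.37173409×0.3036 + 0.47593182×0.6964 = 0.444297
  M+4: 0.47593182×0.3036 + 0.15233409×0.6964 = 0.250578
  M+6: 0.15233409×0.3036 = 0.046249
Scale to base peak (0.444297) = 100: 58.27 : 100.00 : 56.40 : 10.41

58.27 : 100.00 : 56.40 : 10.41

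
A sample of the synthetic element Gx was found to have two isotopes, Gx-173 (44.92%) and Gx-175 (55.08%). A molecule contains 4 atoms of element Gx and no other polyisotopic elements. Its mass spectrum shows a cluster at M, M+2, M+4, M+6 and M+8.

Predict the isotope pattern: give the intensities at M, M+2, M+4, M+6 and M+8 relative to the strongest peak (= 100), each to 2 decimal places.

Expanding (0.4492 + 0.5508)^4:
P(M) = 0.4492^4 = 0.040715
P(M+2) = 4 × 0.4492^3 × 0.5508^1 = 0.199698
P(M+4) = 6 × 0.4492^2 × 0.5508^2 = 0.367298
P(M+6) = 4 × 0.4492^1 × 0.5508^3 = 0.300249
P(M+8) = 0.5508^4 = 0.092040
The M+4 peak is largest (0.367298); scaling to 100 gives 11.09 : 54.37 : 100.00 : 81.75 : 25.06.

11.09 : 54.37 : 100.00 : 81.75 : 25.06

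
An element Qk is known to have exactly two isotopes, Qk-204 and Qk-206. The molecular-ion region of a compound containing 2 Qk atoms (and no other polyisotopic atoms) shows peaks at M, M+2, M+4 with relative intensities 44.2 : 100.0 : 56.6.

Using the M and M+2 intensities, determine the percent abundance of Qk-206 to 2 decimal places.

Let p = fractional abundance of Qk-204. I(M+2)/I(M) = [C(2,1)·p^1·(1−p)] / p^2 = 2·(1−p)/p = 100.0/44.2 = 2.2624
(1−p)/p = 2.2624/2 = 1.1312  ⇒  p = 1/(1 + 1.1312) = 0.4692
Qk-204: 46.92%, Qk-206: 53.08%.

53.08%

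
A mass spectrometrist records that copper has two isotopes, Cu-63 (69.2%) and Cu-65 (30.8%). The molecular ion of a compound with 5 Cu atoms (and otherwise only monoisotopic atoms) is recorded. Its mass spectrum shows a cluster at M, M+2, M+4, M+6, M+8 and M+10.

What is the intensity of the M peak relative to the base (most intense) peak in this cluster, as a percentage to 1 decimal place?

44.9%

Binomial terms of (0.692 + 0.308)^5: M 0.1587, M+2 0.3531, M+4 0.3144, M+6 0.1399, M+8 0.0311, M+10 0.0028 → M+2 is the base peak.
P(M+2) = C(5,1) × 0.692^4 × 0.308^1 = 5 × 0.22931073 × 0.3080 = 0.353139 (base)
P(M) = C(5,0) × 0.692^5 × 0.308^0 = 1 × 0.15868303 × 1.0000 = 0.158683
Relative intensity = 0.158683 / 0.353139 × 100 = 44.9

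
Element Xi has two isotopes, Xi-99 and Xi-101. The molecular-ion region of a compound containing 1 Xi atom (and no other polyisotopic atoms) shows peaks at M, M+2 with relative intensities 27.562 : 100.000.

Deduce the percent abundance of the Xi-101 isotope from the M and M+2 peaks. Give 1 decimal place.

78.4%

Write p for the Xi-99 fraction. I(M+2)/I(M) = [C(1,1)·p^0·(1−p)] / p^1 = 1·(1−p)/p = 100.000/27.562 = 3.6282
(1−p)/p = 3.6282/1 = 3.6282  ⇒  p = 1/(1 + 3.6282) = 0.2161
Xi-99: 21.6%, Xi-101: 78.4%.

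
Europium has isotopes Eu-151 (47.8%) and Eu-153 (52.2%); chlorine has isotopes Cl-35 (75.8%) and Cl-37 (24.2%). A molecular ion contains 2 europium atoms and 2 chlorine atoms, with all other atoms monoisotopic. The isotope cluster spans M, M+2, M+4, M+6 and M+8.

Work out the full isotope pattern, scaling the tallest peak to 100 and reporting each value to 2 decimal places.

35.43 : 100.00 : 95.27 : 34.86 : 4.31

Europium pattern (n=2): 0.228484 : 0.499032 : 0.272484
Chlorine pattern (n=2): 0.574564 : 0.366872 : 0.058564
Convolve the two distributions (both contribute in 2-u steps):
  M: 0.228484×0.574564 = 0.131279
  M+2: 0.228484×0.366872 + 0.499032×0.574564 = 0.370550
  M+4: 0.228484×0.058564 + 0.499032×0.366872 + 0.272484×0.574564 = 0.353021
  M+6: 0.499032×0.058564 + 0.272484×0.366872 = 0.129192
  M+8: 0.272484×0.058564 = 0.015958
Scale to base peak (0.370550) = 100: 35.43 : 100.00 : 95.27 : 34.86 : 4.31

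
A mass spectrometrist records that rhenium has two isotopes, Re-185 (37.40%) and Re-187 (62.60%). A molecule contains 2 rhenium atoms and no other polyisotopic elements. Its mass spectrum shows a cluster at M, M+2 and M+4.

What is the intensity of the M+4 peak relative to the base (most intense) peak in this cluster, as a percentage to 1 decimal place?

83.7%

Term probabilities: M 0.1399, M+2 0.4682, M+4 0.3919. Base peak = M+2.
P(M+2) = C(2,1) × 0.3740^1 × 0.6260^1 = 2 × 0.3740 × 0.6260 = 0.468248 (base)
P(M+4) = C(2,2) × 0.3740^0 × 0.6260^2 = 1 × 1.0000 × 0.391876 = 0.391876
Relative intensity = 0.391876 / 0.468248 × 100 = 83.7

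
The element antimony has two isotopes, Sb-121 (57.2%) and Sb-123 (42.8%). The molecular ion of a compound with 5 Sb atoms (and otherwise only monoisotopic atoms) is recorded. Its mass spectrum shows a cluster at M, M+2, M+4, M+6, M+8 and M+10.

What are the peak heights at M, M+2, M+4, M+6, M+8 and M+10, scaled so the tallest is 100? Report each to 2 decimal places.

Expanding (0.572 + 0.428)^5:
P(M) = 0.572^5 = 0.061232
P(M+2) = 5 × 0.572^4 × 0.428^1 = 0.229086
P(M+4) = 10 × 0.572^3 × 0.428^2 = 0.342827
P(M+6) = 10 × 0.572^2 × 0.428^3 = 0.256521
P(M+8) = 5 × 0.572^1 × 0.428^4 = 0.095971
P(M+10) = 0.428^5 = 0.014362
The M+4 peak is largest (0.342827); scaling to 100 gives 17.86 : 66.82 : 100.00 : 74.83 : 27.99 : 4.19.

17.86 : 66.82 : 100.00 : 74.83 : 27.99 : 4.19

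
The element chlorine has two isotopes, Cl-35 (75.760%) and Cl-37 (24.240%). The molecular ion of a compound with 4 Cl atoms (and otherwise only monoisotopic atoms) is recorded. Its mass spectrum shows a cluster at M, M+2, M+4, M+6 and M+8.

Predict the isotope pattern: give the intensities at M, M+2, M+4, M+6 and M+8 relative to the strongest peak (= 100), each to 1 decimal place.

78.1 : 100.0 : 48.0 : 10.2 : 0.8

The 4 Cl atoms are independent, so intensities follow the terms of (0.75760 + 0.24240)^4.
P(M) = 0.75760^4 = 0.329428
P(M+2) = 4 × 0.75760^3 × 0.24240^1 = 0.421612
P(M+4) = 6 × 0.75760^2 × 0.24240^2 = 0.202347
P(M+6) = 4 × 0.75760^1 × 0.24240^3 = 0.043162
P(M+8) = 0.24240^4 = 0.003452
The M+2 peak is largest (0.421612); scaling to 100 gives 78.1 : 100.0 : 48.0 : 10.2 : 0.8.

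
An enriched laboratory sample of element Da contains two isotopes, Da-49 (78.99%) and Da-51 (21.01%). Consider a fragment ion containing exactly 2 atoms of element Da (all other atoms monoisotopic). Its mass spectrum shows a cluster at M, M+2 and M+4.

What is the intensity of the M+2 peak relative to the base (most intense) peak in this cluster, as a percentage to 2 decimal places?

53.20%

Binomial terms of (0.7899 + 0.2101)^2: M 0.6239, M+2 0.3319, M+4 0.0441 → M is the base peak.
P(M) = C(2,0) × 0.7899^2 × 0.2101^0 = 1 × 0.62394201 × 1.0000 = 0.623942 (base)
P(M+2) = C(2,1) × 0.7899^1 × 0.2101^1 = 2 × 0.7899 × 0.2101 = 0.331916
Relative intensity = 0.331916 / 0.623942 × 100 = 53.20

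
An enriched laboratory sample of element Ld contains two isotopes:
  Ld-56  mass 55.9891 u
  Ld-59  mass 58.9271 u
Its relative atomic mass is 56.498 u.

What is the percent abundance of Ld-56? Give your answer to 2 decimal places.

With x = fraction of Ld-56 (so Ld-59 is 1 − x):
55.9891·x + 58.9271·(1 − x) = 56.498
(55.9891 − 58.9271)·x = 56.498 − 58.9271
x = -2.4291 / -2.9380 = 0.82679 → 82.68% Ld-56, 17.32% Ld-59.

82.68%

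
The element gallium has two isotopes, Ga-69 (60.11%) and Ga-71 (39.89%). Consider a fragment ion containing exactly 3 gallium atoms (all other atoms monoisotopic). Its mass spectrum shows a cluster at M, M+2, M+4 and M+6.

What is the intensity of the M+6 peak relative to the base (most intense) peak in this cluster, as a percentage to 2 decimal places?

14.68%

Term probabilities: M 0.2172, M+2 0.4324, M+4 0.2869, M+6 0.0635. Base peak = M+2.
P(M+2) = C(3,1) × 0.6011^2 × 0.3989^1 = 3 × 0.36132121 × 0.3989 = 0.432393 (base)
P(M+6) = C(3,3) × 0.6011^0 × 0.3989^3 = 1 × 1.0000 × 0.06347345 = 0.063473
Relative intensity = 0.063473 / 0.432393 × 100 = 14.68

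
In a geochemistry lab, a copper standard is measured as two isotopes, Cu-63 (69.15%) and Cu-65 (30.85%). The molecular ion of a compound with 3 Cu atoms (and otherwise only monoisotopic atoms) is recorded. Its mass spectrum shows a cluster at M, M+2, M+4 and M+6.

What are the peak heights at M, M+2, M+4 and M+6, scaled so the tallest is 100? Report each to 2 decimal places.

74.72 : 100.00 : 44.61 : 6.63

The 3 Cu atoms are independent, so intensities follow the terms of (0.6915 + 0.3085)^3.
P(M) = 0.6915^3 = 0.330656
P(M+2) = 3 × 0.6915^2 × 0.3085^1 = 0.442548
P(M+4) = 3 × 0.6915^1 × 0.3085^2 = 0.197435
P(M+6) = 0.3085^3 = 0.029361
The M+2 peak is largest (0.442548); scaling to 100 gives 74.72 : 100.00 : 44.61 : 6.63.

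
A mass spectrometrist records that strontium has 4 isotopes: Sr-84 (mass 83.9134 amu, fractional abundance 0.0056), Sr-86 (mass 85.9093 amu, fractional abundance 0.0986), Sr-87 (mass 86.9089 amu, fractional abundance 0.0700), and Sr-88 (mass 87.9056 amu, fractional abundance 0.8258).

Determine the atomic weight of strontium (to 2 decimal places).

87.62 amu

Weight each isotope mass by its fractional abundance: 0.0056 × 83.9134 + 0.0986 × 85.9093 + 0.0700 × 86.9089 + 0.8258 × 87.9056
= 0.46992 + 8.47066 + 6.08362 + 72.59244 = 87.61664 amu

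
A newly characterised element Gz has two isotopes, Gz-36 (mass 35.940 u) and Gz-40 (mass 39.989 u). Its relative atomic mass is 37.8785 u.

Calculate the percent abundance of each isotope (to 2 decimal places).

Let x be the fractional abundance of Gz-36; then Gz-40 has abundance 1 − x.
35.940·x + 39.989·(1 − x) = 37.8785
(35.940 − 39.989)·x = 37.8785 − 39.989
x = -2.1105 / -4.049 = 0.52124 → 52.12% Gz-36, 47.88% Gz-40.

Gz-36: 52.12%, Gz-40: 47.88%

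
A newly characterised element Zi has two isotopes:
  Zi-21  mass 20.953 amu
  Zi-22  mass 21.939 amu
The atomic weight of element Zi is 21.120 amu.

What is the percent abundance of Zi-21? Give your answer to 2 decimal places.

Writing the weighted mean with unknown fraction x of Zi-21:
20.953·x + 21.939·(1 − x) = 21.120
(20.953 − 21.939)·x = 21.120 − 21.939
x = -0.819 / -0.986 = 0.83063 → 83.06% Zi-21, 16.94% Zi-22.

83.06%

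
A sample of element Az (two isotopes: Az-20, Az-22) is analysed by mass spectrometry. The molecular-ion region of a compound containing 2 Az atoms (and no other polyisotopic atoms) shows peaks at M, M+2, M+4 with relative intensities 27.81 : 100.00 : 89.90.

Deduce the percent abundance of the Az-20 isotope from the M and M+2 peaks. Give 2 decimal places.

35.74%

If p is the fraction of Az that is Az-20, then I(M+2)/I(M) = [C(2,1)·p^1·(1−p)] / p^2 = 2·(1−p)/p = 100.00/27.81 = 3.5958
(1−p)/p = 3.5958/2 = 1.7979  ⇒  p = 1/(1 + 1.7979) = 0.3574
Az-20: 35.74%, Az-22: 64.26%.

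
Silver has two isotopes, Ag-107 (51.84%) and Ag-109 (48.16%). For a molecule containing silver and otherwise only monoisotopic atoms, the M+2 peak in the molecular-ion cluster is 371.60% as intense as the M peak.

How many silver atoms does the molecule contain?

The M+2/M ratio from n Ag atoms is n · q/p = n · 0.4816/0.5184.
n = 3.7160 × 0.5184/0.4816 = 4.00 ≈ 4

4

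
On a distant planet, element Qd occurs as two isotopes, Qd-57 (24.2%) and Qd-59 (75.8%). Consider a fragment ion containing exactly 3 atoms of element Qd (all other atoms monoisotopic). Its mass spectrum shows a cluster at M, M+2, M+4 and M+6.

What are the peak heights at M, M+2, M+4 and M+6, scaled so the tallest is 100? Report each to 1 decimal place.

Each Qd atom is independently Qd-57 (p = 0.242) or Qd-59 (q = 0.758); the cluster is the binomial expansion (p + q)^3.
P(M) = 0.242^3 = 0.014172
P(M+2) = 3 × 0.242^2 × 0.758^1 = 0.133175
P(M+4) = 3 × 0.242^1 × 0.758^2 = 0.417133
P(M+6) = 0.758^3 = 0.435520
The M+6 peak is largest (0.435520); scaling to 100 gives 3.3 : 30.6 : 95.8 : 100.0.

3.3 : 30.6 : 95.8 : 100.0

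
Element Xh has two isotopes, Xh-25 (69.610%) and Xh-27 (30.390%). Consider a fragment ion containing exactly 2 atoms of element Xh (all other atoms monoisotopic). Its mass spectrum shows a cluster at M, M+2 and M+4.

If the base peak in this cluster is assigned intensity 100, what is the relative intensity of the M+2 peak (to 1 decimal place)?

87.3

(0.69610 + 0.30390)^2 gives M 0.4846, M+2 0.4231, M+4 0.0924; the largest is M.
P(M) = C(2,0) × 0.69610^2 × 0.30390^0 = 1 × 0.48455521 × 1.0000 = 0.484555 (base)
P(M+2) = C(2,1) × 0.69610^1 × 0.30390^1 = 2 × 0.6961 × 0.3039 = 0.423090
Relative intensity = 0.423090 / 0.484555 × 100 = 87.3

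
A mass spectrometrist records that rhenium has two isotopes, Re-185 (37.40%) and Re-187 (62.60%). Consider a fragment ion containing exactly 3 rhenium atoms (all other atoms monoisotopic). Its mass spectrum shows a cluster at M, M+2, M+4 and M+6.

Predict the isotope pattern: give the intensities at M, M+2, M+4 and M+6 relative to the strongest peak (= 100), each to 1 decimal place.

Each Re atom is independently Re-185 (p = 0.3740) or Re-187 (q = 0.6260); the cluster is the binomial expansion (p + q)^3.
P(M) = 0.3740^3 = 0.052314
P(M+2) = 3 × 0.3740^2 × 0.6260^1 = 0.262687
P(M+4) = 3 × 0.3740^1 × 0.6260^2 = 0.439685
P(M+6) = 0.6260^3 = 0.245314
The M+4 peak is largest (0.439685); scaling to 100 gives 11.9 : 59.7 : 100.0 : 55.8.

11.9 : 59.7 : 100.0 : 55.8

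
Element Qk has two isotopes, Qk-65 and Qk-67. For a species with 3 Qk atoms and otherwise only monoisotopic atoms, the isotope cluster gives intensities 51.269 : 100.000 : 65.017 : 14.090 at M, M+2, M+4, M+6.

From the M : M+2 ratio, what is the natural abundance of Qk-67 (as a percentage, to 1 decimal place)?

Write p for the Qk-65 fraction. I(M+2)/I(M) = [C(3,1)·p^2·(1−p)] / p^3 = 3·(1−p)/p = 100.000/51.269 = 1.9505
(1−p)/p = 1.9505/3 = 0.6502  ⇒  p = 1/(1 + 0.6502) = 0.6060
Qk-65: 60.6%, Qk-67: 39.4%.

39.4%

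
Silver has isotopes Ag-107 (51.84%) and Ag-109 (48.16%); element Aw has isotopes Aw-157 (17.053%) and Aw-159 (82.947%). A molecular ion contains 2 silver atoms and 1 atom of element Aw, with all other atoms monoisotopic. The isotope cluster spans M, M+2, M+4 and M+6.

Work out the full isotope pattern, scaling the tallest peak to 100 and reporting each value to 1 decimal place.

10.1 : 67.9 : 100.0 : 42.4

Silver pattern (n=2): 0.26873856 : 0.49932288 : 0.23193856
Element Aw pattern (n=1): 0.17053 : 0.82947
Convolve the two distributions (both contribute in 2-u steps):
  M: 0.26873856×0.17053 = 0.045828
  M+2: 0.26873856×0.82947 + 0.49932288×0.17053 = 0.308060
  M+4: 0.49932288×0.82947 + 0.23193856×0.17053 = 0.453726
  M+6: 0.23193856×0.82947 = 0.192386
Scale to base peak (0.453726) = 100: 10.1 : 67.9 : 100.0 : 42.4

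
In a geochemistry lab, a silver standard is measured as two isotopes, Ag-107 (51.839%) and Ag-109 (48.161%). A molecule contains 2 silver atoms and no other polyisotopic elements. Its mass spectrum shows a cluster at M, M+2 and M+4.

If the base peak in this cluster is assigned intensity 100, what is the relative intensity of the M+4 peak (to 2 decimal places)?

Term probabilities: M 0.2687, M+2 0.4993, M+4 0.2319. Base peak = M+2.
P(M+2) = C(2,1) × 0.51839^1 × 0.48161^1 = 2 × 0.51839 × 0.48161 = 0.499324 (base)
P(M+4) = C(2,2) × 0.51839^0 × 0.48161^2 = 1 × 1.0000 × 0.23194819 = 0.231948
Relative intensity = 0.231948 / 0.499324 × 100 = 46.45

46.45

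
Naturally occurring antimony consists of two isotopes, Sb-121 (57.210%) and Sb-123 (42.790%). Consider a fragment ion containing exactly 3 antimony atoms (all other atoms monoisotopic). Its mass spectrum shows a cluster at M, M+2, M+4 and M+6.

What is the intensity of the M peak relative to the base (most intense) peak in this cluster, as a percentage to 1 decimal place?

44.6%

(0.57210 + 0.42790)^3 gives M 0.1872, M+2 0.4202, M+4 0.3143, M+6 0.0783; the largest is M+2.
P(M+2) = C(3,1) × 0.57210^2 × 0.42790^1 = 3 × 0.32729841 × 0.4279 = 0.420153 (base)
P(M) = C(3,0) × 0.57210^3 × 0.42790^0 = 1 × 0.18724742 × 1.0000 = 0.187247
Relative intensity = 0.187247 / 0.420153 × 100 = 44.6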